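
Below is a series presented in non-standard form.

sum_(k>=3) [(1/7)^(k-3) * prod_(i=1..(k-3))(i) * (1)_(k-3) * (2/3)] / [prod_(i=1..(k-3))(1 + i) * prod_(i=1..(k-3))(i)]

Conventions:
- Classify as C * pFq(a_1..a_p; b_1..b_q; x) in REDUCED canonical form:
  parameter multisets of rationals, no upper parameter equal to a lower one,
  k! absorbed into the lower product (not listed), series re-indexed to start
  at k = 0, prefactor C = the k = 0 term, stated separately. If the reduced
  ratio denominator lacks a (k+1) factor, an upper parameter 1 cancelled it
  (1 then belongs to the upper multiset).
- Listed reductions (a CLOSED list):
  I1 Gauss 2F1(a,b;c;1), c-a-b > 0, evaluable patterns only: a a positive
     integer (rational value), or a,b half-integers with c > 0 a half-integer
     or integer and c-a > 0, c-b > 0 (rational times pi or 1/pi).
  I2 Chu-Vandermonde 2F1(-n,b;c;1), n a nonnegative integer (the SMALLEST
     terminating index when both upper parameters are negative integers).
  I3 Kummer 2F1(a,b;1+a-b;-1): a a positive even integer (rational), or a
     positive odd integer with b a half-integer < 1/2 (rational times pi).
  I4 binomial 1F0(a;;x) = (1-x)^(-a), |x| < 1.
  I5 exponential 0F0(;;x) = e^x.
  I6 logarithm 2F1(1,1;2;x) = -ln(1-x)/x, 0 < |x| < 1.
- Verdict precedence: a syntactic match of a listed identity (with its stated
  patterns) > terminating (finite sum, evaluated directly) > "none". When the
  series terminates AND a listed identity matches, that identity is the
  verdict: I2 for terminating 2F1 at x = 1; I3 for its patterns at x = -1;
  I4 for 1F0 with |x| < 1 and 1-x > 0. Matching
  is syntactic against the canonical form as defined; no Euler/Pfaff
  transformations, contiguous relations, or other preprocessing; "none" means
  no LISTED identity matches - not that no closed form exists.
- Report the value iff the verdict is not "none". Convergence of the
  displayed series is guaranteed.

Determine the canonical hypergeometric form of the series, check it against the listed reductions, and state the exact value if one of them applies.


The series (x = 1/7) is 2F1: upper {1, 1}, lower {2}, prefactor 2/3. Verdict: the logarithmic series (I6) applies (the logarithm: parameters (1,1;2), x = 1/7). Exact value: (-14/3) * ln(6/7).

First insight: from the first term 2/3: the running product (C = 2/3, x = 1/7) telescopes to a rising factorial.
Adjacent-term ratio: r(k) = (1/7) * (k+1) (k+1) / [(k+2) (k+1)] - poly over poly, x = (1/7) from leading terms; C = 2/3 at k = 0.


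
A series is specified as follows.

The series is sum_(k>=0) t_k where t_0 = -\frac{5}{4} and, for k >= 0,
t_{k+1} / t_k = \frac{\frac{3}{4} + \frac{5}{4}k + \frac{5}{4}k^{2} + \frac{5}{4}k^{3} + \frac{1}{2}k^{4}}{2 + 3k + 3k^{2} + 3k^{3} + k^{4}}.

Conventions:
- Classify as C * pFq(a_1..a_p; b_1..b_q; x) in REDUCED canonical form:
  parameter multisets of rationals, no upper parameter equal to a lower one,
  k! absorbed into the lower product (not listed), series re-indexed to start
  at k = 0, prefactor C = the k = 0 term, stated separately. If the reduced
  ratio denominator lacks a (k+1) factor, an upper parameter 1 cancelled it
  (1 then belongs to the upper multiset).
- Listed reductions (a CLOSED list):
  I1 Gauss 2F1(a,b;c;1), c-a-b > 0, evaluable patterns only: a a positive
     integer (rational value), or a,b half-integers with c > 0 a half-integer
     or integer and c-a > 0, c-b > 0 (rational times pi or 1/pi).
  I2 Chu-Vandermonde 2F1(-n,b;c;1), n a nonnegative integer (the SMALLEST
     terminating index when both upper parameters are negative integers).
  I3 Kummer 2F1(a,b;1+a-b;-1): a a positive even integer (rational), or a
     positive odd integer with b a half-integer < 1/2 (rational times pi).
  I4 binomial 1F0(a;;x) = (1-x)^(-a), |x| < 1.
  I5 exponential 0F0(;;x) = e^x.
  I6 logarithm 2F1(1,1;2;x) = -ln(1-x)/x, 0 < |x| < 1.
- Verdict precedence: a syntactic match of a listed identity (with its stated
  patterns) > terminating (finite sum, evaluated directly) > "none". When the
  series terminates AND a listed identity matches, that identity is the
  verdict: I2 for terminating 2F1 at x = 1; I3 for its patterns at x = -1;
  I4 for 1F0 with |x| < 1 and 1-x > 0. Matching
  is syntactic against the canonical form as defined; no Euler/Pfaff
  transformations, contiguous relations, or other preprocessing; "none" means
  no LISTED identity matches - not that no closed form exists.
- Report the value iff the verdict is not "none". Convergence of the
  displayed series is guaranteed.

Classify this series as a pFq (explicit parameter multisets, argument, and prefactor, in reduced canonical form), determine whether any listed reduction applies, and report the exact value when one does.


First insight: t_0 = -\frac{5}{4} here, and factor the ratio over Q (C = -5/4, x = 1/2): negated roots = parameters.
Ratio: r(k) = \frac{1}{2} * (k+1) (k+\frac{3}{2}) / [(k+2) (k+1)] - rational in k, leading ratio \frac{1}{2}; with t_0 = -\frac{5}{4}, classification follows.

Reduced: x = \frac{1}{2}, 2F1, upper = {1, \frac{3}{2}}, lower = {2}, C = -\frac{5}{4}. Verdict: no listed reduction: x = \frac{1}{2} and upper {1, \frac{3}{2}} fail every I1-I6 pattern.


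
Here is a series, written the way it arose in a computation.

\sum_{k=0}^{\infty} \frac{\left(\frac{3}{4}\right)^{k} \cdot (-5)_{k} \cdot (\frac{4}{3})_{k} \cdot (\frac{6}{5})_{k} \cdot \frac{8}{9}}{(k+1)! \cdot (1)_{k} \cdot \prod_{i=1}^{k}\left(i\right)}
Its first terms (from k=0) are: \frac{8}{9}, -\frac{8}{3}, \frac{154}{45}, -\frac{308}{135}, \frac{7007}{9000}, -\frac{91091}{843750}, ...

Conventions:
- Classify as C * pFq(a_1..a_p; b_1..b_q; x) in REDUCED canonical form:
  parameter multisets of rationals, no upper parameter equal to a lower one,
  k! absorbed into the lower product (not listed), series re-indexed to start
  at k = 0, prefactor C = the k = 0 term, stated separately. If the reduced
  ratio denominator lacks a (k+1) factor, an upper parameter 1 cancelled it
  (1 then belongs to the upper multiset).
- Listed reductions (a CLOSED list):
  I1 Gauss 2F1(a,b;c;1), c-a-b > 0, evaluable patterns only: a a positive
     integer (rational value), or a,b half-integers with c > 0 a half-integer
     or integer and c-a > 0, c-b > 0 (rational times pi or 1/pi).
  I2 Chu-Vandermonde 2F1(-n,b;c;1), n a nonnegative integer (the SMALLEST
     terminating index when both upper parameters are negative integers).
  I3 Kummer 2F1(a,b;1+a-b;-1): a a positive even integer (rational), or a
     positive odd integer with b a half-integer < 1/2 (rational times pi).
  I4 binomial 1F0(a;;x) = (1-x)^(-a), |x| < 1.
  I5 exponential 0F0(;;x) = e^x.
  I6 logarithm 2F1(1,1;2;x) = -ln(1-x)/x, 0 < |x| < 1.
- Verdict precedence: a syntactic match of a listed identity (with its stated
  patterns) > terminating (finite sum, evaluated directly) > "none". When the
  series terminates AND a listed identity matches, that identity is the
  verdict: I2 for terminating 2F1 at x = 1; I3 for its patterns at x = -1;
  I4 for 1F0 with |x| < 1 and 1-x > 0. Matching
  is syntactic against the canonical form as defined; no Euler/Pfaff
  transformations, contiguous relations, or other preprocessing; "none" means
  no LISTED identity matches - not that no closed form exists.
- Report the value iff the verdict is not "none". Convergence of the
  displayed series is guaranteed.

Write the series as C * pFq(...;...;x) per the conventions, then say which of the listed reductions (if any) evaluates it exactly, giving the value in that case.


The series (x = \frac{3}{4}) is 3F2: upper {-5, \frac{6}{5}, \frac{4}{3}}, lower {1, 2}, prefactor \frac{8}{9}. Verdict: terminating - no listed pattern fits, but -5 in the upper list cuts the series at k = 5; direct evaluation. Exact value: \frac{113261}{3375000}.

The tell: t_0 being \frac{8}{9}, (1)_k (prefactor 8/9) is k! itself.
Adjacent-term ratio: r(k) = \frac{3}{4} * (k-5) (k+\frac{6}{5}) (k+\frac{4}{3}) / [(k+1) (k+2) (k+1)] - rational; roots negated = parameters, x = \frac{3}{4}, C = \frac{8}{9}.


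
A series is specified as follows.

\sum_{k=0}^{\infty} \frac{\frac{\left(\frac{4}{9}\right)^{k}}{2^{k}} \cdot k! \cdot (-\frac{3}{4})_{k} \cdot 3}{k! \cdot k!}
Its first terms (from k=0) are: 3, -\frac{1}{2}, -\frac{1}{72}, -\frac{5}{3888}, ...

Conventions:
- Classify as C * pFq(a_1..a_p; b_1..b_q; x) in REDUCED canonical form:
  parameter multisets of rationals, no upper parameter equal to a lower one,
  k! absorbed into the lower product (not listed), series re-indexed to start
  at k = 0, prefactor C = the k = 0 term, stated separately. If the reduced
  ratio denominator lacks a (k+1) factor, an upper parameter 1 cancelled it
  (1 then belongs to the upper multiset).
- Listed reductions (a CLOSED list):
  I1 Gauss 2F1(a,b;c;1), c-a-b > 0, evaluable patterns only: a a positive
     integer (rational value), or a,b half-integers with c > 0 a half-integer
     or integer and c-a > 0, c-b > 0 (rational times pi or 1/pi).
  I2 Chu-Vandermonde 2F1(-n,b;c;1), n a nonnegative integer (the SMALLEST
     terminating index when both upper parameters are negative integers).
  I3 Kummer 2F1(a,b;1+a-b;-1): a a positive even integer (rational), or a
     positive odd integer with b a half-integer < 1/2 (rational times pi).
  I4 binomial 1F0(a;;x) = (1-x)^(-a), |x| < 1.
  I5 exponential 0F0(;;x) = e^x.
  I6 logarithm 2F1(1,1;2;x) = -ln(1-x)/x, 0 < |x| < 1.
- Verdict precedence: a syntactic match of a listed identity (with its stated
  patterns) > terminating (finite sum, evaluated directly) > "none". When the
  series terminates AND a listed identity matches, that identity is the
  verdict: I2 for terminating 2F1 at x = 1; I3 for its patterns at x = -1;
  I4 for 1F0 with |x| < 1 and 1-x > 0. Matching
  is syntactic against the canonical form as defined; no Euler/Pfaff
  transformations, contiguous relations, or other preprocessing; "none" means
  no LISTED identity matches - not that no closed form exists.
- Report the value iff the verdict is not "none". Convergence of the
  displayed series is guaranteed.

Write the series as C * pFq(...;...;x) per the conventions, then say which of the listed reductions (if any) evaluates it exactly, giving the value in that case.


Structural cue: x = \frac{2}{9} and the two k-th powers (C = 3, x = 2/9) combine into one argument.
Ratio: r(k) = \frac{2}{9} * (k-\frac{3}{4}) / [(k+1)] - rational in k. x = \frac{2}{9}; t_0 = 3; negate the roots.

x = \frac{2}{9} here; the reduced form reads 1F0, upper {-\frac{3}{4}}, lower {-}, C = 3. Verdict (x = \frac{2}{9}): the I4 binomial reduction applies (the 1F0 binomial series: exponent 3/4, x = \frac{2}{9}). Exact value: 3 \cdot \left(\frac{7}{9}\right)^{\frac{3}{4}}.


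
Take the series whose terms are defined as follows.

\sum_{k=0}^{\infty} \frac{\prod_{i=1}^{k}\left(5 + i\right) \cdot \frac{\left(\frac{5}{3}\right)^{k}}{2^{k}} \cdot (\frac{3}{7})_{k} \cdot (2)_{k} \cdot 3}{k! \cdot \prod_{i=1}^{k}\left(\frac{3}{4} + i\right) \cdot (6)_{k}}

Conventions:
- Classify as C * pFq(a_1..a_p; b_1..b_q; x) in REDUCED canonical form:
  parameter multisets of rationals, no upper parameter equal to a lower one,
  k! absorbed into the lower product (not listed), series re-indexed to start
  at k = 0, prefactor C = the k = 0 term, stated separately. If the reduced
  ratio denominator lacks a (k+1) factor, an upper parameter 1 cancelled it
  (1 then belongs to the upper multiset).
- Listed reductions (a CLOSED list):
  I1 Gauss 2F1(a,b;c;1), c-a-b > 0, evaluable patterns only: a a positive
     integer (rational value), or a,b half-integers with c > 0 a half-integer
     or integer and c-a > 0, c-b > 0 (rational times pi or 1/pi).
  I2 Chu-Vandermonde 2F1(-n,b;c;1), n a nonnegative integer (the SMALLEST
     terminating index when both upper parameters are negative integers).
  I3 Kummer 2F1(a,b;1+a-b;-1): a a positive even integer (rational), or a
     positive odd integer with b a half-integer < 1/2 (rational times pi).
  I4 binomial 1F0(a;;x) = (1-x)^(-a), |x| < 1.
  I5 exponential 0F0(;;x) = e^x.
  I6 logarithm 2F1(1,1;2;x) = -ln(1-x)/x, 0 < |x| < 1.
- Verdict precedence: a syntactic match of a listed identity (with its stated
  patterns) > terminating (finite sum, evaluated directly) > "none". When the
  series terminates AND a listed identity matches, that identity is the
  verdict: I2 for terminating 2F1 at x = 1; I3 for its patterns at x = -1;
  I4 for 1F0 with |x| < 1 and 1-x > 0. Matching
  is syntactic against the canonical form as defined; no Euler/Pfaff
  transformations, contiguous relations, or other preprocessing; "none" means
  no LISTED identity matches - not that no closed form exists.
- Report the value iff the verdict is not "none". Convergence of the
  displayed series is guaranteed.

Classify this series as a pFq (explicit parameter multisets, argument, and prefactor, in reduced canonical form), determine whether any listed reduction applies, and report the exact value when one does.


Structural cue: t_0 = 3 here, and the lower running product (C = 3, x = 5/6) is a rising factorial.
Ratio: r(k) = \frac{5}{6} * (k+\frac{3}{7}) (k+2) / [(k+\frac{7}{4}) (k+1)] - rational in k. x = \frac{5}{6}; t_0 = 3; negate the roots.

Canonical form: C = 3 times 2F1 with upper {\frac{3}{7}, 2}, lower {\frac{7}{4}}, x = \frac{5}{6}. Verdict: none. No listed pattern accepts 2F1(\frac{3}{7}, 2; \frac{7}{4}; \frac{5}{6}).


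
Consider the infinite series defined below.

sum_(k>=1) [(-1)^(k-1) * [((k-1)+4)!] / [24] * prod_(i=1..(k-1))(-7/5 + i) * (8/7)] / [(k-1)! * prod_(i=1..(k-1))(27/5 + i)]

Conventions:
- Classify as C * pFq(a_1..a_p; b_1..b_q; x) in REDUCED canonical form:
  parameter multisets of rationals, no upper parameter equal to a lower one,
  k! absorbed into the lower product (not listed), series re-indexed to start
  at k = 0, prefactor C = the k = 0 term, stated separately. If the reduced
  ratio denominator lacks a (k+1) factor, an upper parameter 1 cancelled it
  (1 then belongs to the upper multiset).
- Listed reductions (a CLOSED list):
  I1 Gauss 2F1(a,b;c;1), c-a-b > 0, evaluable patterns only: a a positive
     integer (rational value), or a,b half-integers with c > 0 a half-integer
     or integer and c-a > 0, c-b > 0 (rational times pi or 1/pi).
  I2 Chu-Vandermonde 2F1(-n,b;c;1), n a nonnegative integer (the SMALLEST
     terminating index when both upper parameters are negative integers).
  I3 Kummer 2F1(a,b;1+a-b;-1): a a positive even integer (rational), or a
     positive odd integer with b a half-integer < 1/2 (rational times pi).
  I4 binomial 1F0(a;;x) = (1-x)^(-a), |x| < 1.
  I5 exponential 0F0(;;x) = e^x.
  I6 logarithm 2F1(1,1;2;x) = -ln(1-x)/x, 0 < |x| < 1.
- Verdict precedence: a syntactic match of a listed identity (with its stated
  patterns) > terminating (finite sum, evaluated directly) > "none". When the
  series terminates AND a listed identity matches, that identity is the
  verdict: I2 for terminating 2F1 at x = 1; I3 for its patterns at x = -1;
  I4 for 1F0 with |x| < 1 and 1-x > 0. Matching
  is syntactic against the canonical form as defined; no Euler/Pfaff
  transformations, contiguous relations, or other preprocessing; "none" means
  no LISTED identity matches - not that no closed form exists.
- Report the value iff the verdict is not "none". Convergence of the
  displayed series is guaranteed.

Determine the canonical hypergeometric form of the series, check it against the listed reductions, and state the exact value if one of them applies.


Prefactor 8/7, argument -1: 2F1 with upper {-2/5, 5} over lower {32/5}. Verdict: none - at argument -1 the multisets {-2/5, 5} ; {32/5} match no listed identity.

Structural cue: t_0 = 8/7 here, and the lower running product (C = 8/7, x = -1) is a rising factorial.
Adjacent-term ratio: r(k) = (-1) * (k-2/5) (k+5) / [(k+32/5) (k+1)] - rational in k, leading ratio (-1); with t_0 = 8/7, classification follows.


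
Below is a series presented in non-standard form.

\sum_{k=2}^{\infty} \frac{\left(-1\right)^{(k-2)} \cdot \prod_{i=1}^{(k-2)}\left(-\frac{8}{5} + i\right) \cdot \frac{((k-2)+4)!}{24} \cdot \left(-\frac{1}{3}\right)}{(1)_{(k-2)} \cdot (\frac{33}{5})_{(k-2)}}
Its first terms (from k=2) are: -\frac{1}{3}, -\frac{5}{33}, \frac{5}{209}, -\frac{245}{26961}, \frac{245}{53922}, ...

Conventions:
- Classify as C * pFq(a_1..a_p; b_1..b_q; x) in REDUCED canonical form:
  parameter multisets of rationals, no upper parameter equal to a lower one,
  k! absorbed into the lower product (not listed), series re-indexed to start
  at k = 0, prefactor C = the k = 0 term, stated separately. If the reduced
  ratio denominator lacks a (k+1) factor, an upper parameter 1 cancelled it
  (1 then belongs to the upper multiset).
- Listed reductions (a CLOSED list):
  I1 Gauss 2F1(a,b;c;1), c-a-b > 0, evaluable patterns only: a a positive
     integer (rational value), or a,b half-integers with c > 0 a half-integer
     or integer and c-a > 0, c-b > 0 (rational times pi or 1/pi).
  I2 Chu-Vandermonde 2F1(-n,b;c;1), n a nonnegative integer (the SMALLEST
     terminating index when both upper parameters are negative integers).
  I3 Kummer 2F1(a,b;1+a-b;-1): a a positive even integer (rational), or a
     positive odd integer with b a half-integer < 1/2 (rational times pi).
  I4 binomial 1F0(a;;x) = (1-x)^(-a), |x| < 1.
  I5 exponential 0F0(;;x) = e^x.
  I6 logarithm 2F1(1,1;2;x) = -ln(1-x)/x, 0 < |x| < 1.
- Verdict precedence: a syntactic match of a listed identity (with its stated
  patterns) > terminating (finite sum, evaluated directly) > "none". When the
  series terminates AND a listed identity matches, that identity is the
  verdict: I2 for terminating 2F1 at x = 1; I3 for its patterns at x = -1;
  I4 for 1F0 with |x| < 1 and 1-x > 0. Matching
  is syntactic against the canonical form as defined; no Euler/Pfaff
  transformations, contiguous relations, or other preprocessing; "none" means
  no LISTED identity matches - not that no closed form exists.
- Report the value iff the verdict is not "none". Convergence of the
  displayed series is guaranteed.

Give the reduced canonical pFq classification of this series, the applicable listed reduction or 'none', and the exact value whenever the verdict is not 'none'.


Reduced: x = -1, 2F1, upper = {-\frac{3}{5}, 5}, lower = {\frac{33}{5}}, C = -\frac{1}{3}. Verdict: none (x = -1): each listed identity misses the multisets {-\frac{3}{5}, 5} ; {\frac{33}{5}}.

Key step: t_0 = -\frac{1}{3} here, and (1)_k (C = -1/3, x = -1) is k! itself.
Step ratio: r(k) = -1 * (k-\frac{3}{5}) (k+5) / [(k+\frac{33}{5}) (k+1)] ; factor over Q: parameters, x = -1, and C = -\frac{1}{3}.


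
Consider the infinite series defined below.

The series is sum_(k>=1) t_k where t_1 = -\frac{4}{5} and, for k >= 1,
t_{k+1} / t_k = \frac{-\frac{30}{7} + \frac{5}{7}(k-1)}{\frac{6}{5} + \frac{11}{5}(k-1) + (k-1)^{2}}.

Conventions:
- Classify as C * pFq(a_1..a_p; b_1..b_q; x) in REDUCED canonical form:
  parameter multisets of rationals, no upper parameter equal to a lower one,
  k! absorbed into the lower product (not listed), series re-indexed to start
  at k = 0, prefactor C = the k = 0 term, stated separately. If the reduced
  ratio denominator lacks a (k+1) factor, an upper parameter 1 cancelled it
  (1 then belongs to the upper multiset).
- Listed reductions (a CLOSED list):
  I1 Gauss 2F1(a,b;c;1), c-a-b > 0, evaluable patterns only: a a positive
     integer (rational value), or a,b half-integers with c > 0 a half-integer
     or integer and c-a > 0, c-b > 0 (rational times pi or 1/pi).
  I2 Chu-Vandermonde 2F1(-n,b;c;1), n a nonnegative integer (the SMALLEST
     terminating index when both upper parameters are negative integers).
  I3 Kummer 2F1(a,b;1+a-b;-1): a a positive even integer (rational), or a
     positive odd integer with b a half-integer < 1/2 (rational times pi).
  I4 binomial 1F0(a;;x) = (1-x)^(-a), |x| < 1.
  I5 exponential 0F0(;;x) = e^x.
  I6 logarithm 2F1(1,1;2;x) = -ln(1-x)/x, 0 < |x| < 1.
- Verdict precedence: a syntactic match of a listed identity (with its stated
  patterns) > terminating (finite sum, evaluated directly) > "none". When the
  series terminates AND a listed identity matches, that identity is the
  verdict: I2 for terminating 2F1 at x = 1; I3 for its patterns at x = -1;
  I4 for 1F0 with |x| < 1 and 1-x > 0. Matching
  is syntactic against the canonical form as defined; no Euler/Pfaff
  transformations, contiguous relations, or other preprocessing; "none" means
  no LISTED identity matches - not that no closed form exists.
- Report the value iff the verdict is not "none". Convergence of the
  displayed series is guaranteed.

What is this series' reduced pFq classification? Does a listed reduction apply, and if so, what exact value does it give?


Reduced: x = \frac{5}{7}, 1F1, upper = {-6}, lower = {\frac{6}{5}}, C = -\frac{4}{5}. Verdict: terminating - no listed pattern fits, but -6 in the upper list cuts the series at k = 6; direct evaluation. Value: \frac{82429402921}{238959236880}.

Key observation: t_0 = -\frac{4}{5} here, and roots of the ratio polynomials (C = -4/5, x = 5/7) are the negated parameters.
Adjacent-term ratio: r(k) = \frac{5}{7} * (k-6) / [(k+\frac{6}{5}) (k+1)] - rational in k. x = \frac{5}{7}; t_0 = -\frac{4}{5}; negate the roots.


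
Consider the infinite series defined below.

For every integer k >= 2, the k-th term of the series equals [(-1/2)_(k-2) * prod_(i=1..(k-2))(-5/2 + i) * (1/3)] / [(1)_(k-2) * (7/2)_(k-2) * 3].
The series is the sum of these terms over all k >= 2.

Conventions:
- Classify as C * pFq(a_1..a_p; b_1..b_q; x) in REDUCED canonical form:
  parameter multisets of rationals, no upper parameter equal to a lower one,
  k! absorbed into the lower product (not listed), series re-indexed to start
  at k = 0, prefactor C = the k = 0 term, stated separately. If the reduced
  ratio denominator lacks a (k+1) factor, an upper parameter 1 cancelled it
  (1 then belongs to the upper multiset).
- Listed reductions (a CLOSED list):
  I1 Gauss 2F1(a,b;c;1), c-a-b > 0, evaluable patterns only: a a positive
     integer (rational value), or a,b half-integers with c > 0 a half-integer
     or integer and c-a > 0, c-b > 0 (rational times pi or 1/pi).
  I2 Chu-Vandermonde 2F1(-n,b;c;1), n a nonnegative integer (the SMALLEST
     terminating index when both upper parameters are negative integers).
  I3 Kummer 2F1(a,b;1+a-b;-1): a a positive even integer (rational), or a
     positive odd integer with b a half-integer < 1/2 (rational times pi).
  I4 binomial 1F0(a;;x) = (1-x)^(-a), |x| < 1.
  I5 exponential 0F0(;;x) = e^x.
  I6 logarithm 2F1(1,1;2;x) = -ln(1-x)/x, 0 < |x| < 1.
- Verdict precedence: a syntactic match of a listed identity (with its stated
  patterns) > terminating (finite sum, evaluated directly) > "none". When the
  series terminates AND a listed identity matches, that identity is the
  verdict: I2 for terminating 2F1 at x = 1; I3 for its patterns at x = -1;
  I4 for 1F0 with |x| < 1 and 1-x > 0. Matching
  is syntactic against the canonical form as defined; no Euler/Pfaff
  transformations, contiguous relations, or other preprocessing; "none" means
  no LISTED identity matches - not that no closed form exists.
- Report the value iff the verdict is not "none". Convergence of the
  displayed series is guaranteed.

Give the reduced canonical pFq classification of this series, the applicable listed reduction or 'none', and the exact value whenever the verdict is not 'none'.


This is 1/9 * 2F1(-3/2, -1/2; 7/2; 1) in reduced canonical form. Verdict: this is Gauss (I1, half-integer pattern) (x = 1; upper {-3/2, -1/2} half-integers, c = 7/2 in the evaluable pattern). Exact value: (175/4096) * pi.

First insight: from the first term 1/9: (1)_k (prefactor 1/9) is k! itself.
Ratio: r(k) = 1 * (k-3/2) (k-1/2) / [(k+7/2) (k+1)] ; factor over Q: parameters, x = 1, and C = 1/9.


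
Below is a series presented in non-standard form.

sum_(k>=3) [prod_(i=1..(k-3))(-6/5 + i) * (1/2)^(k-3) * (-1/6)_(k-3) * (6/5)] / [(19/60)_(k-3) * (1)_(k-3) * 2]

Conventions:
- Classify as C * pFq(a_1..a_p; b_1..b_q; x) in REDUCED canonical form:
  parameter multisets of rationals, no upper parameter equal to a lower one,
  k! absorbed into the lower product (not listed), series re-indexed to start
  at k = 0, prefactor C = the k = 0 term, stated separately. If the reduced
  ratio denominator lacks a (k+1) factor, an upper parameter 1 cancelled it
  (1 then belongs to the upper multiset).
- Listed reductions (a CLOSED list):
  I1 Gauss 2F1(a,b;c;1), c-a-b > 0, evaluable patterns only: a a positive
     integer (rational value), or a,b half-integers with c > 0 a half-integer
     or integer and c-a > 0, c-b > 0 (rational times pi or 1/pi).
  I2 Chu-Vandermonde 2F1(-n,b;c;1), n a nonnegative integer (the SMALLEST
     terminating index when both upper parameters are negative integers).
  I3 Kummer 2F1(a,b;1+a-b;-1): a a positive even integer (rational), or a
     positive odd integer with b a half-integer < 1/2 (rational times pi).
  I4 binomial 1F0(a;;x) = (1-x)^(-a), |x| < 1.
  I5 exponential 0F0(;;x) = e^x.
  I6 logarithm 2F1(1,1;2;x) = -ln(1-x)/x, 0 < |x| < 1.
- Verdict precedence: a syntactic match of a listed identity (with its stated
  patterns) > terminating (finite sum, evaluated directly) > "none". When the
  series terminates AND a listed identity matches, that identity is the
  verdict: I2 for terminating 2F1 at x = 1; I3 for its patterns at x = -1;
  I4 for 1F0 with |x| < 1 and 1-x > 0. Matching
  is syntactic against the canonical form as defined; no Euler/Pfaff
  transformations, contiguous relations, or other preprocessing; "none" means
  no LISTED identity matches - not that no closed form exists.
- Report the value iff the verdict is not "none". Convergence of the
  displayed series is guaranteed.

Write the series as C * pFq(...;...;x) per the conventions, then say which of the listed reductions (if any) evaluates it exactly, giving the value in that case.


Key step: x = (1/2) and (1)_k (prefactor 3/5) is k! itself.
Ratio: r(k) = (1/2) * (k-1/5) (k-1/6) / [(k+19/60) (k+1)] - rational in k. x = (1/2); t_0 = 3/5; negate the roots.

Prefactor 3/5, argument 1/2: 2F1 with upper {-1/5, -1/6} over lower {19/60}. Verdict: none (x = 1/2): each listed identity misses the multisets {-1/5, -1/6} ; {19/60}.


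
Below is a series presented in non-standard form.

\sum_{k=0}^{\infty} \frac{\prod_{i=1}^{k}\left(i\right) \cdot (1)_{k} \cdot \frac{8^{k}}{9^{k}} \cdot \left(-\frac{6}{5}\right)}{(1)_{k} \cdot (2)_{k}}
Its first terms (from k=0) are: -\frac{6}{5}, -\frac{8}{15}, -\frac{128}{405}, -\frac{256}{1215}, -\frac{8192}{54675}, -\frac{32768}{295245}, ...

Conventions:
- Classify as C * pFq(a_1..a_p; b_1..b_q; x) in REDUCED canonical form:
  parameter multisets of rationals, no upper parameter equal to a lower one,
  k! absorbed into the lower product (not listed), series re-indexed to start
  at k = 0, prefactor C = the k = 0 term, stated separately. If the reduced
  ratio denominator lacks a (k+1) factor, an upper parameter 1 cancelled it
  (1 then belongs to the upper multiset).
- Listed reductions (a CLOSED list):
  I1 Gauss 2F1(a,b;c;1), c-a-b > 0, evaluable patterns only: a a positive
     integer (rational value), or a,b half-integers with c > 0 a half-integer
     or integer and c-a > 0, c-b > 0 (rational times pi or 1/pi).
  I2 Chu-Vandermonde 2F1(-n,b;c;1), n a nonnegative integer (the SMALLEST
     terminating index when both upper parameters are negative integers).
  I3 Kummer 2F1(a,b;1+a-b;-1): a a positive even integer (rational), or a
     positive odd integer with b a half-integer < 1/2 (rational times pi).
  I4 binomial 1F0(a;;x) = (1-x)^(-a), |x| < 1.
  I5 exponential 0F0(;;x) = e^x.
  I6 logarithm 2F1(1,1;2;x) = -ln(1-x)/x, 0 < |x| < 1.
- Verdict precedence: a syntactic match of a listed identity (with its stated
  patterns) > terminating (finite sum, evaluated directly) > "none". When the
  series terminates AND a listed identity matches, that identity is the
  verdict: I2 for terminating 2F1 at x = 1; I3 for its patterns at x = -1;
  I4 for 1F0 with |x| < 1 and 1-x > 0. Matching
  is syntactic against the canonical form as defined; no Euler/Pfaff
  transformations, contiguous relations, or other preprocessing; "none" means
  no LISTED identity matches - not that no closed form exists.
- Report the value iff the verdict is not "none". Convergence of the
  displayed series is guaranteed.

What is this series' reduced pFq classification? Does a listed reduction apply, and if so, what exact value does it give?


First insight: t_0 = -\frac{6}{5} here, and the running product (C = -6/5) telescopes to a rising factorial.
Term ratio: r(k) = \frac{8}{9} * (k+1) (k+1) / [(k+2) (k+1)] - poly over poly, x = \frac{8}{9} from leading terms; C = -\frac{6}{5} at k = 0.

This is -\frac{6}{5} * 2F1(1, 1; 2; \frac{8}{9}) in reduced canonical form. Verdict: this is the I6 logarithm reduction (the logarithm: parameters (1,1;2), x = \frac{8}{9}). Exact value: \frac{27}{20} \cdot \ln\left(\frac{1}{9}\right).


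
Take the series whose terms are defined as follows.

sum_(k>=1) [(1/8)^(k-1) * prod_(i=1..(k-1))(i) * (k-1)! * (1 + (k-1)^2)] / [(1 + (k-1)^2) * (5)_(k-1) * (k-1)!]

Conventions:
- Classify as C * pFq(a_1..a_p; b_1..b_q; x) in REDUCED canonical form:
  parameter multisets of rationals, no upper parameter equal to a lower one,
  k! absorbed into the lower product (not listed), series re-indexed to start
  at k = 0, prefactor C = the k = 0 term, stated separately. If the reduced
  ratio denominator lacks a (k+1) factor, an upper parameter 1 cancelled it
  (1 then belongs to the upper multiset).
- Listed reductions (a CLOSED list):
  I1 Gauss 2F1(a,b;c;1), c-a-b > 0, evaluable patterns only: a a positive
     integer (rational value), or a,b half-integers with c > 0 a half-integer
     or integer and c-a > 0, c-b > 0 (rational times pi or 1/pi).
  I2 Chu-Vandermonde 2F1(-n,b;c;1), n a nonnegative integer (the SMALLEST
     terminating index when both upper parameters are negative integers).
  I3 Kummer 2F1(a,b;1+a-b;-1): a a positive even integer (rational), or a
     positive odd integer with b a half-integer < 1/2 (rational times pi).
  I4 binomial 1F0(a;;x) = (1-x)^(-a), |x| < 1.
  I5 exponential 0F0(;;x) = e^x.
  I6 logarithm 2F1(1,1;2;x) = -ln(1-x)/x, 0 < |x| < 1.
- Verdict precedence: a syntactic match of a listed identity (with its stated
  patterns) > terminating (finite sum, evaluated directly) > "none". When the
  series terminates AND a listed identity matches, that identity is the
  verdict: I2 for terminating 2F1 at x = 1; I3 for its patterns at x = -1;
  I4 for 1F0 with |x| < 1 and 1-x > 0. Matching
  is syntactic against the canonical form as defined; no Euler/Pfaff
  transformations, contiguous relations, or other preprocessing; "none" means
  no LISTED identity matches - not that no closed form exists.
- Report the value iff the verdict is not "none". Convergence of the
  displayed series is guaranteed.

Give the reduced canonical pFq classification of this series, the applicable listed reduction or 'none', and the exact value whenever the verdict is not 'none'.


Prefactor 1, argument 1/8: 2F1 with upper {1, 1} over lower {5}. Verdict: none - at argument 1/8 the multisets {1, 1} ; {5} match no listed identity.

Key step: t_0 = 1 here, and striking the common factor k^2 + 1 reduces the term (C = 1, x = 1/8).
Term ratio: r(k) = (1/8) * (k+1) (k+1) / [(k+5) (k+1)] - rational; roots negated = parameters, x = (1/8), C = 1.


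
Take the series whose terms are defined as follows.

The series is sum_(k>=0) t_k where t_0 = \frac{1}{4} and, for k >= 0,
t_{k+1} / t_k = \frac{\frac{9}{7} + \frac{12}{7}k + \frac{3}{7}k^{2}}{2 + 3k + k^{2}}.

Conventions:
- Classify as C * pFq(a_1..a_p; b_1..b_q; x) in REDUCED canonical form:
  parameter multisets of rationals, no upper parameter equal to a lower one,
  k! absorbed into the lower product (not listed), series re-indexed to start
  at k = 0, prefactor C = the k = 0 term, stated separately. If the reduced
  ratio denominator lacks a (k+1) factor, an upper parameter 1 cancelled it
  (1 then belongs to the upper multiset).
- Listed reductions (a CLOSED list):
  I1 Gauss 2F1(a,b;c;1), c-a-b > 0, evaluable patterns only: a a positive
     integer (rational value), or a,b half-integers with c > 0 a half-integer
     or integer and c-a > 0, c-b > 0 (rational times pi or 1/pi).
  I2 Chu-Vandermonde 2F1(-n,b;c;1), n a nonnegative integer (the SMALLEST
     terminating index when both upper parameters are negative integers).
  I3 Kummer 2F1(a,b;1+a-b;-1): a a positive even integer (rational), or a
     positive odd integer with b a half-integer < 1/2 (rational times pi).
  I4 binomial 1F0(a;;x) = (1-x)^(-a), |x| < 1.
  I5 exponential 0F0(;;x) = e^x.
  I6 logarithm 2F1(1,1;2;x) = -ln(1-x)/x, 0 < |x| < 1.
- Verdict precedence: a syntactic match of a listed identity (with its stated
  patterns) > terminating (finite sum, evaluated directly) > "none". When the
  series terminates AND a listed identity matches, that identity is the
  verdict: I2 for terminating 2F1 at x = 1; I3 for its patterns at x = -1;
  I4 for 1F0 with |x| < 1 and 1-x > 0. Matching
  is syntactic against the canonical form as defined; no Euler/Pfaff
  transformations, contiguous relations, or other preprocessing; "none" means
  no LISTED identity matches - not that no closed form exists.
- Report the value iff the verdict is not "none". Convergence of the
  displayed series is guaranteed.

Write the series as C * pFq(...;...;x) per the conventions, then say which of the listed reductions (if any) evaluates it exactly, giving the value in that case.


This is \frac{1}{4} * 2F1(1, 3; 2; \frac{3}{7}) in reduced canonical form. Verdict: none. Every listed pattern misses the 2F1 form at \frac{3}{7}, upper {1, 3}.

First insight: t_0 = \frac{1}{4} here, and factor the ratio over Q (C = 1/4, x = 3/7): negated roots = parameters.
Step ratio: r(k) = \frac{3}{7} * (k+1) (k+3) / [(k+2) (k+1)] - rational; roots negated = parameters, x = \frac{3}{7}, C = \frac{1}{4}.


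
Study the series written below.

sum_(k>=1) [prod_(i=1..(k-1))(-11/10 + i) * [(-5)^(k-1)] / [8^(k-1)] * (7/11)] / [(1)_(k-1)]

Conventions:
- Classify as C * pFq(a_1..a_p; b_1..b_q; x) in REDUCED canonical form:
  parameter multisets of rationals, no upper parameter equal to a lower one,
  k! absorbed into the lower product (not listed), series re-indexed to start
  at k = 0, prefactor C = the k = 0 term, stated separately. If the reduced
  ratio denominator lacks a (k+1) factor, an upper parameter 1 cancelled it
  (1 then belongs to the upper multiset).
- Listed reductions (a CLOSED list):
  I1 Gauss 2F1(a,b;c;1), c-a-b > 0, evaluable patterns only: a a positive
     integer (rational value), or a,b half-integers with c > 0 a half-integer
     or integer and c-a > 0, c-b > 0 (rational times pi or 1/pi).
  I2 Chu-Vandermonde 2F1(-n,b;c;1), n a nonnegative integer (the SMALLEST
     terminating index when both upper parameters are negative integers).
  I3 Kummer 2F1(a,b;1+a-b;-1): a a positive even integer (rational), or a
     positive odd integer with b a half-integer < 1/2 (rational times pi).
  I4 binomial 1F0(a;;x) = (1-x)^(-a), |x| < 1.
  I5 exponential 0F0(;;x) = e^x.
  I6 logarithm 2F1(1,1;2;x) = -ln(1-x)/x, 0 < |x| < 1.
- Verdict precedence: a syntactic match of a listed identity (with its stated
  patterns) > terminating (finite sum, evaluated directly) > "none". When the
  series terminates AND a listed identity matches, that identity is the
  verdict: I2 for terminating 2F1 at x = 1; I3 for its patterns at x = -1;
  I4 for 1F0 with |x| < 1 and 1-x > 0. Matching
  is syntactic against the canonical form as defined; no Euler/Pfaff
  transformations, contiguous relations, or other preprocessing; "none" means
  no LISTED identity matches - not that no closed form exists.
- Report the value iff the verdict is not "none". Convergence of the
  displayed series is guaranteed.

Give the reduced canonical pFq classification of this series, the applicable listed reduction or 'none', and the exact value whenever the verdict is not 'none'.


Reduced: x = -5/8, 1F0, upper = {-1/10}, lower = {-}, C = 7/11. Verdict: this is the binomial series (I4) (the 1F0 binomial series: exponent 1/10, x = -5/8). Value: (7/11) * (13/8)^(1/10).

Key step: from the first term 7/11: the running product (prefactor 7/11) telescopes to a rising factorial.
Consecutive-term ratio: r(k) = (-5/8) * (k-1/10) / [(k+1)] - rational in k, leading ratio (-5/8); with t_0 = 7/11, classification follows.


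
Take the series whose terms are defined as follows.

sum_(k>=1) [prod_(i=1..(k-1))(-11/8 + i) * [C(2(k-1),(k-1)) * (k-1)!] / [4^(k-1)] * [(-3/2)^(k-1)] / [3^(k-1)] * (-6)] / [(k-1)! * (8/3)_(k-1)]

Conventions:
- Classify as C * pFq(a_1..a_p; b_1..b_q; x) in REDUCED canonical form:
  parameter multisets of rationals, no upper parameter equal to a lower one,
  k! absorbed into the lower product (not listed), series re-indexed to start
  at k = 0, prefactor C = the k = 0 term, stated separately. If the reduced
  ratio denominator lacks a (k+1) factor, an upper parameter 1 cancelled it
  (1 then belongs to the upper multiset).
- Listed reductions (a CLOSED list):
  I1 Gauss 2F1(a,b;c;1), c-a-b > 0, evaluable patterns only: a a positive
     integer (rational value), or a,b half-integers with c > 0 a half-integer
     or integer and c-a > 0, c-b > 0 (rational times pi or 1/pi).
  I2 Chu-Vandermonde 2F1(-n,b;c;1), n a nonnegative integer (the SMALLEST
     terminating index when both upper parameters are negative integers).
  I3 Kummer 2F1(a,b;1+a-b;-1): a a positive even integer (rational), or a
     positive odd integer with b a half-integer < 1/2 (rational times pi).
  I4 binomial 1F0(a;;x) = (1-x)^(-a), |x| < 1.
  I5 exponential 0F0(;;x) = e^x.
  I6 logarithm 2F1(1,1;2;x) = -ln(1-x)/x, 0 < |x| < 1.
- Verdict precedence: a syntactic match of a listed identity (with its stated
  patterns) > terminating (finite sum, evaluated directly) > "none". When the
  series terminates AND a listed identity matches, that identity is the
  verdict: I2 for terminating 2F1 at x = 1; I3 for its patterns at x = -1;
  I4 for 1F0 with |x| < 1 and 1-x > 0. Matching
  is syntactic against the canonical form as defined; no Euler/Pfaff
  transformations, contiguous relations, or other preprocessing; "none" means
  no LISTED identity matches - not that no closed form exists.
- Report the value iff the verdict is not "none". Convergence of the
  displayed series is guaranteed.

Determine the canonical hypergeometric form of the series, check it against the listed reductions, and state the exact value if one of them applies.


Prefactor -6, argument -1/2: 2F1 with upper {-3/8, 1/2} over lower {8/3}. Verdict: no listed reduction: x = -1/2 and upper {-3/8, 1/2} fail every I1-I6 pattern.

Structural cue: from the first term -6: C(2k,k) (prefactor -6) equals 4^k (1/2)_k / k!.
Step ratio: r(k) = (-1/2) * (k-3/8) (k+1/2) / [(k+8/3) (k+1)] ; factor over Q: parameters, x = (-1/2), and C = -6.


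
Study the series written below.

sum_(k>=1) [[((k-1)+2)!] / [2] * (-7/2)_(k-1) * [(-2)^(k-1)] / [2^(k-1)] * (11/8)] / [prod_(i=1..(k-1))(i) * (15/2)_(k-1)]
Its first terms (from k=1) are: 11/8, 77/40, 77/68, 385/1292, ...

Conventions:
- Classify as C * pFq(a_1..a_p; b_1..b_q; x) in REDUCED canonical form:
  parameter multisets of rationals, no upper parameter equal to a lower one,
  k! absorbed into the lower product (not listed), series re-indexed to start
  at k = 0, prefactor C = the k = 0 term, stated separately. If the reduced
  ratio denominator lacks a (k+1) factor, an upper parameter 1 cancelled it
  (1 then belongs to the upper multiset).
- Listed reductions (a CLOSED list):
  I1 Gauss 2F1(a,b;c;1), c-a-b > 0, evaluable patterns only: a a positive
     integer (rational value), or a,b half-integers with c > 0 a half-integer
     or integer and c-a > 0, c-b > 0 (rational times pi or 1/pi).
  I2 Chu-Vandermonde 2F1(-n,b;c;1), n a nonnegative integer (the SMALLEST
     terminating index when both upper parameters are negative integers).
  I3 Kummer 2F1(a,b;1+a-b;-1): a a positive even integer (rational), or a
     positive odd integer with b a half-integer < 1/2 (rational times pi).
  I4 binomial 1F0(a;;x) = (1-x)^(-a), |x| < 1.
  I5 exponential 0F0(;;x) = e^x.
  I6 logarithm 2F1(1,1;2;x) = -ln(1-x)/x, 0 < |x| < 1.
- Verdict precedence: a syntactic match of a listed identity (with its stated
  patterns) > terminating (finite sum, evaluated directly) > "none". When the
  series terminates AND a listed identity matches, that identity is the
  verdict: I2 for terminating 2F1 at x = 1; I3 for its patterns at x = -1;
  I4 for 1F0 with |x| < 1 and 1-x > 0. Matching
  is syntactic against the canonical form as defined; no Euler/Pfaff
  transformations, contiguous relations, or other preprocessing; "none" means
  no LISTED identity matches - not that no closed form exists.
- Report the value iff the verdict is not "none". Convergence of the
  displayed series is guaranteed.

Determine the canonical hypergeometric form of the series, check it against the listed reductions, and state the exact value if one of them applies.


Key observation: t_0 = 11/8 here, and the product of the first k integers (C = 11/8) is k!.
Step ratio: r(k) = (-1) * (k-7/2) (k+3) / [(k+15/2) (k+1)] - rational in k, leading ratio (-1); with t_0 = 11/8, classification follows.

At argument -1: a 2F1 with upper {-7/2, 3}, lower {15/2}, scaled by C = 11/8. Verdict (x = -1): Kummer (I3) applies (x = -1; c = 15/2 equals 1+a-b for upper {-7/2, 3}: listed pattern). Sum: (99099/65536) * pi.
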